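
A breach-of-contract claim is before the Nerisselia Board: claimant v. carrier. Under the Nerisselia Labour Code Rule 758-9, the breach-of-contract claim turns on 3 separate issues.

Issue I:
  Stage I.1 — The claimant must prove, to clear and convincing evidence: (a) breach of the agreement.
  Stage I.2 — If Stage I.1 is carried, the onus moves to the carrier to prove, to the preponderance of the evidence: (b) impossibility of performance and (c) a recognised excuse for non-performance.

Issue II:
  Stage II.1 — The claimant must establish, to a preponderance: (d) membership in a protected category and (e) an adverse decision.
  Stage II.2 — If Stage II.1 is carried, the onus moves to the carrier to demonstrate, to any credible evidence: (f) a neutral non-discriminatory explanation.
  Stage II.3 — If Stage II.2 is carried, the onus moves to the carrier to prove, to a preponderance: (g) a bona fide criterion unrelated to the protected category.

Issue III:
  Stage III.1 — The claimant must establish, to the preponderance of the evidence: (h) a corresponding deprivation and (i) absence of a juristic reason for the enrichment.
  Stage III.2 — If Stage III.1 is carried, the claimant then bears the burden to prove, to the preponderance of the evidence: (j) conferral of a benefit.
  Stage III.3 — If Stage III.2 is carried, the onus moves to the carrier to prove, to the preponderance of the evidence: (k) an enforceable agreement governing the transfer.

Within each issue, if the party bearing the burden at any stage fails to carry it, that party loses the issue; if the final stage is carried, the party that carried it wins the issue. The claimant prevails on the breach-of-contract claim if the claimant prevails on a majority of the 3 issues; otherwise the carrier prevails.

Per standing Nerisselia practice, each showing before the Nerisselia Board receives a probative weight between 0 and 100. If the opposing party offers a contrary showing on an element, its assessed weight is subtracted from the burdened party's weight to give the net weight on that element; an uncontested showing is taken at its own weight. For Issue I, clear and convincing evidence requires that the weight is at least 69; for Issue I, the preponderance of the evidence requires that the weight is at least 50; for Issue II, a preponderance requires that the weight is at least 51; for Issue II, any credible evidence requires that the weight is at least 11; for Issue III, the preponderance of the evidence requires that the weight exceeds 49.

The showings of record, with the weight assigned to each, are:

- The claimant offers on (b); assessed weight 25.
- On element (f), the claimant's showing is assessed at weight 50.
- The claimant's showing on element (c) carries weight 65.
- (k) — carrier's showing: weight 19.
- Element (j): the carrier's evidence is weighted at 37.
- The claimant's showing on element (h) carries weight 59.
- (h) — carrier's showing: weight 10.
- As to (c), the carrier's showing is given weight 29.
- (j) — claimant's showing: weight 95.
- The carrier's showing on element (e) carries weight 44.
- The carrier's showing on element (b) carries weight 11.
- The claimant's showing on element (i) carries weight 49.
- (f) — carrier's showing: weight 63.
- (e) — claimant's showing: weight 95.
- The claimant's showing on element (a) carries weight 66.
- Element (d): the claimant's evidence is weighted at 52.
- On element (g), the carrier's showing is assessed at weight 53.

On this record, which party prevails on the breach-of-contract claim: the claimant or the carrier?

carrier

— Issue I —
Stage I.1 (claimant, clear and convincing evidence, weight is at least 69): (a) 66 < 69 — fails.
  The claimant does not carry Stage I.1.
The analysis ends at Stage I.1; the carrier prevails on this issue.
— Issue II —
At Stage II.1 the claimant must meet a preponderance (weight is at least 51): on (d) the weight is 52, ≥ 51, so (d) meets the standard; on (e) the weight is 95 less the opposing 44 gives net 51, which does reach 51, so (e) meets the standard.
  All elements met. The burden passes to the carrier.
At Stage II.2 the carrier must meet any credible evidence (weight is at least 11): on (f) the weight is 63 less the opposing 50 gives net 13, which does reach 11, so (f) meets the standard.
  Stage II.2 carried; the burden remains with the carrier.
At Stage II.3 the carrier must meet a preponderance (weight is at least 51): on (g) the weight is 53, ≥ 51, so (g) meets the standard.
  Stage II.3 carried; the final stage is satisfied.
All stages carried — the carrier prevails on this issue.
— Issue III —
Stage III.1 (claimant, the preponderance of the evidence, weight exceeds 49): (h) net 59−10=49 ≤ 49 — fails; (i) 49 ≤ 49 — fails.
  Stage III.1 not carried; the claimant fails its burden.
So the carrier prevails on this issue.
Per-issue: Issue I → carrier; Issue II → carrier; Issue III → carrier. The claimant must prevail on a majority of issues; overall, the carrier prevails.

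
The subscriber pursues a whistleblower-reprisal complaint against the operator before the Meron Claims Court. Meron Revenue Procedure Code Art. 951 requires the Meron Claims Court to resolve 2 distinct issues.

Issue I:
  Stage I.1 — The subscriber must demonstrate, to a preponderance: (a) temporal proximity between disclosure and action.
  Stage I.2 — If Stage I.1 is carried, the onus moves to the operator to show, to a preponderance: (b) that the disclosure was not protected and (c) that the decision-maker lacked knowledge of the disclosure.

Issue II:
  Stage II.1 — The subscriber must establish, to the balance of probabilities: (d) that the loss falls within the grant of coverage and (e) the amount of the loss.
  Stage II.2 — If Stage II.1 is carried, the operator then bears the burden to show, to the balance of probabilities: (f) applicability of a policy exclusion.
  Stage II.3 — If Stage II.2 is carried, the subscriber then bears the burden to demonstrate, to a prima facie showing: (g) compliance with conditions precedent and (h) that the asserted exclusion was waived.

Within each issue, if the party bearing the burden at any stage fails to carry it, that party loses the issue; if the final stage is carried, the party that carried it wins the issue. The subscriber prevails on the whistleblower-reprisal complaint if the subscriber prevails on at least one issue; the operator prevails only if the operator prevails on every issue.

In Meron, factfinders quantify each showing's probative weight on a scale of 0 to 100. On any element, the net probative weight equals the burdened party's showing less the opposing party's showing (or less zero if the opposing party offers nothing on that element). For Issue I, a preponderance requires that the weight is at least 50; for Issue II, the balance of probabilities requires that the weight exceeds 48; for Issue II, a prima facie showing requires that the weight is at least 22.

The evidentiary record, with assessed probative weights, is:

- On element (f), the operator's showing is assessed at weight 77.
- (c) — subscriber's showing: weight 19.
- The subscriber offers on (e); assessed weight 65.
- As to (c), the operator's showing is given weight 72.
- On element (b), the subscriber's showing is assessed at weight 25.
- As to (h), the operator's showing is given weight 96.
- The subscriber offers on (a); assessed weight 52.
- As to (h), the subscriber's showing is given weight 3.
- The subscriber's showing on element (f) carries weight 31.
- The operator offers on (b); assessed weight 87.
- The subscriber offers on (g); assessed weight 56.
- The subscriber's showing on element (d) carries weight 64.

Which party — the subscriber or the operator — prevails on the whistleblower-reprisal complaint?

— Issue I —
Stage I.1 — burden on subscriber; standard: a preponderance (weight is at least 50).
    (a): 52 ≥ 50 [met]
  All elements met. The burden passes to the operator.
Stage I.2 — burden on operator; standard: a preponderance (weight is at least 50).
    (b): 87 − 25 = 62 ≥ 50 [met]
    (c): 72 − 19 = 53 ≥ 50 [met]
  Stage I.2 carried; the final stage is satisfied.
All stages carried — the operator prevails on this issue.
— Issue II —
Stage II.1 (subscriber, the balance of probabilities, weight exceeds 48): (d) 64 > 48 — meets; (e) 65 > 48 — meets.
  The subscriber carries Stage II.1; the operator now bears the burden.
Stage II.2 (operator, the balance of probabilities, weight exceeds 48): (f) net 77−31=46 ≤ 48 — fails.
  Stage II.2 not carried; the operator fails its burden.
The subscriber prevails on this issue.
Per-issue: Issue I → operator; Issue II → subscriber. The subscriber must prevail on at least one issue; overall, the subscriber prevails.

subscriber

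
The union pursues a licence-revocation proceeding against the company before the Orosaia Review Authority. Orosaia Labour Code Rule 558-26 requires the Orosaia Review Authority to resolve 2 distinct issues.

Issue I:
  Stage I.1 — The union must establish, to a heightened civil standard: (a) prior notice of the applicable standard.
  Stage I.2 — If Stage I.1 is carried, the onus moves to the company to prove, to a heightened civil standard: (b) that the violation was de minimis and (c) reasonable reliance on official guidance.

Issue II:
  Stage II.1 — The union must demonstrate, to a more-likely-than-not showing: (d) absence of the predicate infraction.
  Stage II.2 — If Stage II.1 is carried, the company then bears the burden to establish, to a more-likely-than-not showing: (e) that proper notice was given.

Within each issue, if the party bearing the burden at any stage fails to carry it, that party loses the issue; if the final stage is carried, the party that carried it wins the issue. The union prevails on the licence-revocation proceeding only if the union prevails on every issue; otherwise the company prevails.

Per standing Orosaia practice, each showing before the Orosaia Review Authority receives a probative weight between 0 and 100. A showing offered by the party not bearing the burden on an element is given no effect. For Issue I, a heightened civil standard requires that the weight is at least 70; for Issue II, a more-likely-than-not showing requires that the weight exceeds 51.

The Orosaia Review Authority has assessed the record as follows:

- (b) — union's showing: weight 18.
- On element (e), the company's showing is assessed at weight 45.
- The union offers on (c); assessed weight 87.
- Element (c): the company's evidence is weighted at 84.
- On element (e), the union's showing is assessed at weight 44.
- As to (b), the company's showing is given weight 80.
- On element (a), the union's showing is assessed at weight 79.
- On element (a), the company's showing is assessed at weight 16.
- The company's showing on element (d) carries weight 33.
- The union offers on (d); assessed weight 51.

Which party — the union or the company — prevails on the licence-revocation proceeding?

company

— Issue I —
Stage I.1 — burden on union; standard: a heightened civil standard (weight is at least 70).
    (a): 79 (company's 16 disregarded) ≥ 70 [met]
  The union carries Stage I.1; the company now bears the burden.
Stage I.2 — burden on company; standard: a heightened civil standard (weight is at least 70).
    (b): 80 (union's 18 disregarded) ≥ 70 [met]
    (c): 84 (union's 87 disregarded) ≥ 70 [met]
  Stage I.2 carried; the final stage is satisfied.
With every stage satisfied, the company prevails on this issue.
— Issue II —
Stage II.1 — burden on union; standard: a more-likely-than-not showing (weight exceeds 51).
    (d): 51 (company's 33 disregarded) ≤ 51 [not met]
  Stage II.1 not carried; the union fails its burden.
The analysis ends at Stage II.1; the company prevails on this issue.
Per-issue: Issue I → company; Issue II → company. The union must prevail on every issue; overall, the company prevails.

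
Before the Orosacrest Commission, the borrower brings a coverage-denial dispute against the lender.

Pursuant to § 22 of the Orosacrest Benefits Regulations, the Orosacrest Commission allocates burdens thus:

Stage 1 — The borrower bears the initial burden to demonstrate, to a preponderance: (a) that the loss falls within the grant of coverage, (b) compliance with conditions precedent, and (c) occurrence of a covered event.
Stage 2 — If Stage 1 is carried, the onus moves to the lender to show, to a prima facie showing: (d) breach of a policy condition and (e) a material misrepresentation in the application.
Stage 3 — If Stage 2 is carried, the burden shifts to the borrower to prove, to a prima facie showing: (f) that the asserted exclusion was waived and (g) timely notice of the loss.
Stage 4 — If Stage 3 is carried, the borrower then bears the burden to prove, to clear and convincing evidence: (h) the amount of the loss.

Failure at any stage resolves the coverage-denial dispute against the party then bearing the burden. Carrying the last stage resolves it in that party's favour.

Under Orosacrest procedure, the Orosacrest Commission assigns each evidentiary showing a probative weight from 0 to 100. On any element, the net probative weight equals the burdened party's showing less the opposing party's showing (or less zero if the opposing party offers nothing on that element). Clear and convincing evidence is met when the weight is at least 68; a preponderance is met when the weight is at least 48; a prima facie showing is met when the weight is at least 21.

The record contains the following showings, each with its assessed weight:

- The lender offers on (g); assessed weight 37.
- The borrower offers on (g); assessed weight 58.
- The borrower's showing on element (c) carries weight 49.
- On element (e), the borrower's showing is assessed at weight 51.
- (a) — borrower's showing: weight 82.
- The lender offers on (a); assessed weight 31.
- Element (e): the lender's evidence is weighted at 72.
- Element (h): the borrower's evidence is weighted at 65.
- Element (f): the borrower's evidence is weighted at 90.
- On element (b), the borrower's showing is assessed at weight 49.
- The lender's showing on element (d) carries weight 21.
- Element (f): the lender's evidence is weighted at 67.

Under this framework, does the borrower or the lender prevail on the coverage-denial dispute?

At Stage 1 the borrower must meet a preponderance (weight is at least 48): on (a) the weight is 82 less the opposing 31 gives net 51, ≥ 48, so (a) meets the standard; on (b) the weight is 49, which does reach 48, so (b) meets the standard; on (c) the weight is 49, ≥ 48, so (c) meets the standard.
  Stage 1 carried; the burden shifts to the lender.
At Stage 2 the lender must meet a prima facie showing (weight is at least 21): on (d) the weight is 21, ≥ 21, so (d) meets the standard; on (e) the weight is 72 less the opposing 51 gives net 21, which does reach 21, so (e) meets the standard.
  Stage 2 carried; the burden shifts to the borrower.
At Stage 3 the borrower must meet a prima facie showing (weight is at least 21): on (f) the weight is 90 less the opposing 67 gives net 23, which does reach 21, so (f) meets the standard; on (g) the weight is 58 less the opposing 37 gives net 21, which does reach 21, so (g) meets the standard.
  Stage 3 carried; the burden remains with the borrower.
At Stage 4 the borrower must meet clear and convincing evidence (weight is at least 68): on (h) the weight is 65, < 68, so (h) does not meet the standard.
  Not every element is met, so the borrower fails to carry Stage 4.
The lender prevails.

lender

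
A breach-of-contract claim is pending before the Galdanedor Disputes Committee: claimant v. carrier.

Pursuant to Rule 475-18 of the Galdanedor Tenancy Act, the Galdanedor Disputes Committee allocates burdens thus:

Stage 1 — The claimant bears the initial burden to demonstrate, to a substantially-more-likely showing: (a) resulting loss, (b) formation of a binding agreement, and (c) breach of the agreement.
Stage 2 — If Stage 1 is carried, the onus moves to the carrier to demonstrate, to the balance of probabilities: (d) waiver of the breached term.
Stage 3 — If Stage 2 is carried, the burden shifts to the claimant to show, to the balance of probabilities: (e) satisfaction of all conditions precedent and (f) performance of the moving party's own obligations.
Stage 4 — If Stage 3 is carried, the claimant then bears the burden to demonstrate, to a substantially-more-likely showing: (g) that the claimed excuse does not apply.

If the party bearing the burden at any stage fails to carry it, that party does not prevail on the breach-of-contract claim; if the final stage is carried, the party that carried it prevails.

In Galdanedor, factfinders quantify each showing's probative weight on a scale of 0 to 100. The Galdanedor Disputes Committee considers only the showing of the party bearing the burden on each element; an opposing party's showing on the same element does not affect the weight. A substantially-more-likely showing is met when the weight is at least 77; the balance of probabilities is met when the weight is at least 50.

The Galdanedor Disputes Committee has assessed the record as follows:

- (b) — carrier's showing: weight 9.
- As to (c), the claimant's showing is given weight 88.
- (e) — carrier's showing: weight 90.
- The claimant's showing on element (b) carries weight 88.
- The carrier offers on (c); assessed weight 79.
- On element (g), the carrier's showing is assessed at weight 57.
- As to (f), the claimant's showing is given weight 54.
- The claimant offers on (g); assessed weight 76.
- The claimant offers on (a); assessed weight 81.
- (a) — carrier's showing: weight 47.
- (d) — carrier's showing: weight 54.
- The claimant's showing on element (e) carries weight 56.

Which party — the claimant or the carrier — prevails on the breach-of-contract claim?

At Stage 1 the claimant must meet a substantially-more-likely showing (weight is at least 77): on (a) the weight is 81 (the carrier's 47 is given no effect), which does reach 77, so (a) meets the standard; on (b) the weight is 88 (the carrier's 9 is given no effect), ≥ 77, so (b) meets the standard; on (c) the weight is 88 (the carrier's 79 is given no effect), which does reach 77, so (c) meets the standard.
  The claimant carries Stage 1; the carrier now bears the burden.
At Stage 2 the carrier must meet the balance of probabilities (weight is at least 50): on (d) the weight is 54, ≥ 50, so (d) meets the standard.
  Stage 2 is satisfied; the onus moves to the claimant.
At Stage 3 the claimant must meet the balance of probabilities (weight is at least 50): on (e) the weight is 56 (the carrier's 90 is given no effect), which does reach 50, so (e) meets the standard; on (f) the weight is 54, which does reach 50, so (f) meets the standard.
  Stage 3 is satisfied; the claimant continues to bear the burden.
At Stage 4 the claimant must meet a substantially-more-likely showing (weight is at least 77): on (g) the weight is 76 (the carrier's 57 is given no effect), < 77, so (g) does not meet the standard.
  Not every element is met, so the claimant fails to carry Stage 4.
The carrier prevails.

carrier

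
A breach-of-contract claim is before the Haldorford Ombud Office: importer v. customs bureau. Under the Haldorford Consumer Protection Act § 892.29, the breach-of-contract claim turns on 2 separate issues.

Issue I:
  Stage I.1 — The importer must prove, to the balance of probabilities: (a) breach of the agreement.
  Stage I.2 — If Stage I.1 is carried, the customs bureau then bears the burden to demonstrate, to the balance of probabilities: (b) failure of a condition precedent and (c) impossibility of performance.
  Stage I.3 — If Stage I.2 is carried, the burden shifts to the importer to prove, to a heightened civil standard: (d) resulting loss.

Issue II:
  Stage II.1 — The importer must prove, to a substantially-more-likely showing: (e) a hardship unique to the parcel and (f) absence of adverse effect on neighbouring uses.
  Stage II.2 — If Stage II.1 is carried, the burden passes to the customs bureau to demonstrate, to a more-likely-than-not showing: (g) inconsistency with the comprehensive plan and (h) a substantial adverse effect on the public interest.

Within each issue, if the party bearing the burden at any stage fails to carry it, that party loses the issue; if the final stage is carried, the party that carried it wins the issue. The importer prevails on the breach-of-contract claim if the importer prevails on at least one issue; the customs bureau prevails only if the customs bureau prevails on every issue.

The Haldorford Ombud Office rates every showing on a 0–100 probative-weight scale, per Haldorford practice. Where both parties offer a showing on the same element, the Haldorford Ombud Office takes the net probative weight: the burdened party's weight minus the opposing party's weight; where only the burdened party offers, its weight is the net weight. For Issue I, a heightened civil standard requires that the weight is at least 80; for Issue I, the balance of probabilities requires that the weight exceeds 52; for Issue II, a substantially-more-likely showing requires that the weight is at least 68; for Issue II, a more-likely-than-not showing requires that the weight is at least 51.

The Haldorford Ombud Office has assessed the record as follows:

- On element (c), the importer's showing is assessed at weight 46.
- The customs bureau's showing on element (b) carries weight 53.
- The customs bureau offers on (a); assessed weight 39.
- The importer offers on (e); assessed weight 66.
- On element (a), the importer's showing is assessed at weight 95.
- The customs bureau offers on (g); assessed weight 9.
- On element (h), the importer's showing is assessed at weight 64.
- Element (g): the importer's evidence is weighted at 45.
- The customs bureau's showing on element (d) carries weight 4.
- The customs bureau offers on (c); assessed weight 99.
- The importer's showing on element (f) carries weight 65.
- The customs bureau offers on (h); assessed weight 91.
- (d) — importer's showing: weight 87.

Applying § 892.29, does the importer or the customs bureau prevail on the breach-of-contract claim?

importer

— Issue I —
Stage I.1 — burden on importer; standard: the balance of probabilities (weight exceeds 52).
    (a): 95 − 39 = 56 > 52 [met]
  All elements met. The burden passes to the customs bureau.
Stage I.2 — burden on customs bureau; standard: the balance of probabilities (weight exceeds 52).
    (b): 53 > 52 [met]
    (c): 99 − 46 = 53 > 52 [met]
  Stage I.2 is satisfied; the onus moves to the importer.
Stage I.3 — burden on importer; standard: a heightened civil standard (weight is at least 80).
    (d): 87 − 4 = 83 ≥ 80 [met]
  Stage I.3 carried; the final stage is satisfied.
All stages carried — the importer prevails on this issue.
— Issue II —
Stage II.1 — burden on importer; standard: a substantially-more-likely showing (weight is at least 68).
    (e): 66 < 68 [not met]
    (f): 65 < 68 [not met]
  Stage II.1 not carried; the importer fails its burden.
The customs bureau prevails on this issue.
Per-issue: Issue I → importer; Issue II → customs bureau. The importer must prevail on at least one issue; overall, the importer prevails.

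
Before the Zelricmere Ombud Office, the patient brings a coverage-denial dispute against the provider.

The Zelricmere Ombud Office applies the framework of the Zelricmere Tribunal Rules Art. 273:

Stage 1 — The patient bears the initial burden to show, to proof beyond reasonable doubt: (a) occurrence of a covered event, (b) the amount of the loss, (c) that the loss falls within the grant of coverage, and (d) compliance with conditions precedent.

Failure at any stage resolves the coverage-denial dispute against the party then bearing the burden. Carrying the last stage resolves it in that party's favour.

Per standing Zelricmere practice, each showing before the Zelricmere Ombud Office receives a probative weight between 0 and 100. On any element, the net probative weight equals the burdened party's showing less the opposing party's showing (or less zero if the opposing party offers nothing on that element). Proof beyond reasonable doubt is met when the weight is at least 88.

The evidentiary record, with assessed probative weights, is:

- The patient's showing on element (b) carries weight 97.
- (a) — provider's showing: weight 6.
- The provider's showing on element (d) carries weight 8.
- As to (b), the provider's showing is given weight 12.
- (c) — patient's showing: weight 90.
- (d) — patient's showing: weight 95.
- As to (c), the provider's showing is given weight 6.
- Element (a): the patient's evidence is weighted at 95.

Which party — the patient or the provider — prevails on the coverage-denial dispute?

Stage 1 — burden on patient; standard: proof beyond reasonable doubt (weight is at least 88).
    (a): 95 − 6 = 89 ≥ 88 [met]
    (b): 97 − 12 = 85 < 88 [not met]
    (c): 90 − 6 = 84 < 88 [not met]
    (d): 95 − 8 = 87 < 88 [not met]
  The patient does not carry Stage 1.
The analysis ends at Stage 1; the provider prevails.

provider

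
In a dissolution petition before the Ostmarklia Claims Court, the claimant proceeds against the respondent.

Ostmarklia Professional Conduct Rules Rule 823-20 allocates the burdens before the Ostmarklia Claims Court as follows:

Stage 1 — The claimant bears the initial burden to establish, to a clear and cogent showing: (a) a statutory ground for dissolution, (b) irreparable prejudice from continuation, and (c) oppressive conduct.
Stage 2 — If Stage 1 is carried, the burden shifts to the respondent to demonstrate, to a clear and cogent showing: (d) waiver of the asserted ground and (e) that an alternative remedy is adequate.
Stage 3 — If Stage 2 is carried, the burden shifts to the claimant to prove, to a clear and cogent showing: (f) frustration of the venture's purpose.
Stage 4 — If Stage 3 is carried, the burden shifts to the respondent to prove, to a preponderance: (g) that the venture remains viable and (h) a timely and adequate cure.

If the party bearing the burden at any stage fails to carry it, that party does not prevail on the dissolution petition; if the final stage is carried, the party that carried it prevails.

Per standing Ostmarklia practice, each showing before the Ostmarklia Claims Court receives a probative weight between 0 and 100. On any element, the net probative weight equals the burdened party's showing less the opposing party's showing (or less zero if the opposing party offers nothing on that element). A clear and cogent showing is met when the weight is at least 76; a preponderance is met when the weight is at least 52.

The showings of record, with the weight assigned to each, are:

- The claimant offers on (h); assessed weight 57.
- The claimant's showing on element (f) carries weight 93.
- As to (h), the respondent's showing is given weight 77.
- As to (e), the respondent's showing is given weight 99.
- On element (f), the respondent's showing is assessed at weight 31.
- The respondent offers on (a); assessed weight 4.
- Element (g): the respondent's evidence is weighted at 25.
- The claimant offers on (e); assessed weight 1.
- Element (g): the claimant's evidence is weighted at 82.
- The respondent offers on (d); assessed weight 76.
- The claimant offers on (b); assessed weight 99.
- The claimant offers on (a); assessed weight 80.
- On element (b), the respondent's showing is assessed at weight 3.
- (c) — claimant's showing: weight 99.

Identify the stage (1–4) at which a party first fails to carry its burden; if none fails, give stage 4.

stage 3

Stage 1 (claimant, a clear and cogent showing, weight is at least 76): (a) net 80−4=76 ≥ 76 — meets; (b) net 99−3=96 ≥ 76 — meets; (c) 99 ≥ 76 — meets.
  All elements met. The burden passes to the respondent.
Stage 2 (respondent, a clear and cogent showing, weight is at least 76): (d) 76 ≥ 76 — meets; (e) net 99−1=98 ≥ 76 — meets.
  All elements met. The burden passes to the claimant.
Stage 3 (claimant, a clear and cogent showing, weight is at least 76): (f) net 93−31=62 < 76 — fails.
  Stage 3 not carried; the claimant fails its burden.
The analysis ends at Stage 3; the respondent prevails.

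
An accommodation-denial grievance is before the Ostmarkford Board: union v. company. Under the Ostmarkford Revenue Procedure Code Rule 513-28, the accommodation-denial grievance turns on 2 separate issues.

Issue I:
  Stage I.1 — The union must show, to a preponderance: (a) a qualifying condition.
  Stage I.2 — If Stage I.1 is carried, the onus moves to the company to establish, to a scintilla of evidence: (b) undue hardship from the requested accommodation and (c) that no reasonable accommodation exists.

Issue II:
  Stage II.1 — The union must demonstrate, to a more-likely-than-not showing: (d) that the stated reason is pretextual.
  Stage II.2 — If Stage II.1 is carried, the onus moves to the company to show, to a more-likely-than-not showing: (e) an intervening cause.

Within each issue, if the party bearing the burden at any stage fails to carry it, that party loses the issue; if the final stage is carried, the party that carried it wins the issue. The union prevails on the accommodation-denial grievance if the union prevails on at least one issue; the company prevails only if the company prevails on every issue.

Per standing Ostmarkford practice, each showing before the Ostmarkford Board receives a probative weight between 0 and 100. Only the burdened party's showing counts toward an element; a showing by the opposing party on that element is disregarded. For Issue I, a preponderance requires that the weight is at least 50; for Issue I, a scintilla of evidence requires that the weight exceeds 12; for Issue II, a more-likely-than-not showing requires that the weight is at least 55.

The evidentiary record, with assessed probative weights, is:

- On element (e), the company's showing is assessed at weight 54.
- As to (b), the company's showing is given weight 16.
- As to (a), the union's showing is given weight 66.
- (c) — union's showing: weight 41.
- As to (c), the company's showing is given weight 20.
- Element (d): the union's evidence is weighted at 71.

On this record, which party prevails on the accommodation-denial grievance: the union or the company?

union

— Issue I —
Stage I.1 (union, a preponderance, weight is at least 50): (a) 66 ≥ 50 — meets.
  Stage I.1 is satisfied; the onus moves to the company.
Stage I.2 (company, a scintilla of evidence, weight exceeds 12): (b) 16 > 12 — meets; (c) 20 (union's 41 disregarded) > 12 — meets.
  All elements met at the final stage.
Every stage carried; the company prevails on this issue.
— Issue II —
Stage II.1 (union, a more-likely-than-not showing, weight is at least 55): (d) 71 ≥ 55 — meets.
  The union carries Stage II.1; the company now bears the burden.
Stage II.2 (company, a more-likely-than-not showing, weight is at least 55): (e) 54 < 55 — fails.
  The company does not carry Stage II.2.
The analysis ends at Stage II.2; the union prevails on this issue.
Per-issue: Issue I → company; Issue II → union. The union must prevail on at least one issue; overall, the union prevails.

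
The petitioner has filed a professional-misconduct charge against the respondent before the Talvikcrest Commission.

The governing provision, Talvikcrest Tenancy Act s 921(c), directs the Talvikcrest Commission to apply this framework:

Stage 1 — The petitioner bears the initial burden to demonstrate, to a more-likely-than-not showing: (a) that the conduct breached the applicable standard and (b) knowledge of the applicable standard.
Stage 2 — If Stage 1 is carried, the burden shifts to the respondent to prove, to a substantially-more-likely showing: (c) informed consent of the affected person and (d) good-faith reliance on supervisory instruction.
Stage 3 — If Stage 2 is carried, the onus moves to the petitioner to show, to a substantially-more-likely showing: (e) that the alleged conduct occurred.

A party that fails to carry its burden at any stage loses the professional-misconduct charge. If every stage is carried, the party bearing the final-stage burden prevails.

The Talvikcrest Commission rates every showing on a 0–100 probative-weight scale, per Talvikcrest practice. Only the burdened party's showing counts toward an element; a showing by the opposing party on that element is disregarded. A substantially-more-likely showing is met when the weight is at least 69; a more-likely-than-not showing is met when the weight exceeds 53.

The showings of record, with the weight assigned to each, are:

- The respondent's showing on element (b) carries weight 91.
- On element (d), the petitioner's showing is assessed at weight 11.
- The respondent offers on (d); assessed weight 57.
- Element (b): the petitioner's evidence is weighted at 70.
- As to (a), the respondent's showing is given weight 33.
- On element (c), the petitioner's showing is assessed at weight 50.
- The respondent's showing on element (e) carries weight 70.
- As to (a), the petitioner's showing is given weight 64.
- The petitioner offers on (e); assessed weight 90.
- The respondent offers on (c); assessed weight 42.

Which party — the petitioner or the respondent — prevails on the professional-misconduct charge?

petitioner

Stage 1 — burden on petitioner; standard: a more-likely-than-not showing (weight exceeds 53).
    (a): 64 (respondent's 33 disregarded) > 53 [met]
    (b): 70 (respondent's 91 disregarded) > 53 [met]
  Stage 1 is satisfied; the onus moves to the respondent.
Stage 2 — burden on respondent; standard: a substantially-more-likely showing (weight is at least 69).
    (c): 42 (petitioner's 50 disregarded) < 69 [not met]
    (d): 57 (petitioner's 11 disregarded) < 69 [not met]
  Not every element is met, so the respondent fails to carry Stage 2.
The petitioner prevails.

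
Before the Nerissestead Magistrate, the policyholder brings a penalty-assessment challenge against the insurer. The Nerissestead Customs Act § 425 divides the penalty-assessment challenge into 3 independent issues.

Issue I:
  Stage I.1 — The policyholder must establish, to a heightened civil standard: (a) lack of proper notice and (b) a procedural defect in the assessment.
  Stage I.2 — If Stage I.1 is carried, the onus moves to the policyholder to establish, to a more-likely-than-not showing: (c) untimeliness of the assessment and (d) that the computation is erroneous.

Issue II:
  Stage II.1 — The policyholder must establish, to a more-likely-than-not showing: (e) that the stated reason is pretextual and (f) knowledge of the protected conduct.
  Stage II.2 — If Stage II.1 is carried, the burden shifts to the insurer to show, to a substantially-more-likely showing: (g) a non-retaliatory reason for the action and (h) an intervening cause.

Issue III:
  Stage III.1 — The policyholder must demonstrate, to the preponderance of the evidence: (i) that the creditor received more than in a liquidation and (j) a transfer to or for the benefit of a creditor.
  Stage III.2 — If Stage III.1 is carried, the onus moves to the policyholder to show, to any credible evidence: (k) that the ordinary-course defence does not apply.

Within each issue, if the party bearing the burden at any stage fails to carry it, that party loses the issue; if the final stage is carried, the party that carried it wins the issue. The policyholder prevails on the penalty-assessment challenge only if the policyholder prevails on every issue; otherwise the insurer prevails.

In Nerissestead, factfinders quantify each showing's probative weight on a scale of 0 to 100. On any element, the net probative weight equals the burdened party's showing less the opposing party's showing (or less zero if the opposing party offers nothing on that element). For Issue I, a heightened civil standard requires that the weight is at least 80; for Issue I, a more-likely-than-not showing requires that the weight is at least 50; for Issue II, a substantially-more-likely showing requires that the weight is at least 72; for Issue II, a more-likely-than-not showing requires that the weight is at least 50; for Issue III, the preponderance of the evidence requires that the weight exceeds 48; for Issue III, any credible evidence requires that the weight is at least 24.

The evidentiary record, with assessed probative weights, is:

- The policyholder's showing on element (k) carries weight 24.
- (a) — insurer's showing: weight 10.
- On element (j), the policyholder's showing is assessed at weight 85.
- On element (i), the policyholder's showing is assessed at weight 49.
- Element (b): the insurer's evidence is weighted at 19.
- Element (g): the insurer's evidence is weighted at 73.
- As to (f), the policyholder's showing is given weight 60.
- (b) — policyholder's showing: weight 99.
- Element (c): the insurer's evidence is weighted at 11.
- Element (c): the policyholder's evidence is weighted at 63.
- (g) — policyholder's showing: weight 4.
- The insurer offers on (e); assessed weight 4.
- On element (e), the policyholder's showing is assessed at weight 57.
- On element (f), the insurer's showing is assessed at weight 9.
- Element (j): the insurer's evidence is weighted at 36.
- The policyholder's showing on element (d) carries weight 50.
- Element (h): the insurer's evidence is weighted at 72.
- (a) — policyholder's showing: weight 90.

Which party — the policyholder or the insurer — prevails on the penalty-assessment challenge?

— Issue I —
Stage I.1 — burden on policyholder; standard: a heightened civil standard (weight is at least 80).
    (a): 90 − 10 = 80 ≥ 80 [met]
    (b): 99 − 19 = 80 ≥ 80 [met]
  Stage I.1 carried; the burden remains with the policyholder.
Stage I.2 — burden on policyholder; standard: a more-likely-than-not showing (weight is at least 50).
    (c): 63 − 11 = 52 ≥ 50 [met]
    (d): 50 ≥ 50 [met]
  Stage I.2 carried; the final stage is satisfied.
Every stage carried; the policyholder prevails on this issue.
— Issue II —
At Stage II.1 the policyholder must meet a more-likely-than-not showing (weight is at least 50): on (e) the weight is 57 less the opposing 4 gives net 53, which does reach 50, so (e) meets the standard; on (f) the weight is 60 less the opposing 9 gives net 51, ≥ 50, so (f) meets the standard.
  Stage II.1 carried; the burden shifts to the insurer.
At Stage II.2 the insurer must meet a substantially-more-likely showing (weight is at least 72): on (g) the weight is 73 less the opposing 4 gives net 69, which does not reach 72, so (g) does not meet the standard; on (h) the weight is 72, which does reach 72, so (h) meets the standard.
  The insurer does not carry Stage II.2.
The analysis ends at Stage II.2; the policyholder prevails on this issue.
— Issue III —
At Stage III.1 the policyholder must meet the preponderance of the evidence (weight exceeds 48): on (i) the weight is 49, which does exceed 48, so (i) meets the standard; on (j) the weight is 85 less the opposing 36 gives net 49, > 48, so (j) meets the standard.
  Stage III.1 carried; the burden remains with the policyholder.
At Stage III.2 the policyholder must meet any credible evidence (weight is at least 24): on (k) the weight is 24, which does reach 24, so (k) meets the standard.
  Stage III.2 carried; the final stage is satisfied.
All stages carried — the policyholder prevails on this issue.
Per-issue: Issue I → policyholder; Issue II → policyholder; Issue III → policyholder. The policyholder must prevail on every issue; overall, the policyholder prevails.

policyholder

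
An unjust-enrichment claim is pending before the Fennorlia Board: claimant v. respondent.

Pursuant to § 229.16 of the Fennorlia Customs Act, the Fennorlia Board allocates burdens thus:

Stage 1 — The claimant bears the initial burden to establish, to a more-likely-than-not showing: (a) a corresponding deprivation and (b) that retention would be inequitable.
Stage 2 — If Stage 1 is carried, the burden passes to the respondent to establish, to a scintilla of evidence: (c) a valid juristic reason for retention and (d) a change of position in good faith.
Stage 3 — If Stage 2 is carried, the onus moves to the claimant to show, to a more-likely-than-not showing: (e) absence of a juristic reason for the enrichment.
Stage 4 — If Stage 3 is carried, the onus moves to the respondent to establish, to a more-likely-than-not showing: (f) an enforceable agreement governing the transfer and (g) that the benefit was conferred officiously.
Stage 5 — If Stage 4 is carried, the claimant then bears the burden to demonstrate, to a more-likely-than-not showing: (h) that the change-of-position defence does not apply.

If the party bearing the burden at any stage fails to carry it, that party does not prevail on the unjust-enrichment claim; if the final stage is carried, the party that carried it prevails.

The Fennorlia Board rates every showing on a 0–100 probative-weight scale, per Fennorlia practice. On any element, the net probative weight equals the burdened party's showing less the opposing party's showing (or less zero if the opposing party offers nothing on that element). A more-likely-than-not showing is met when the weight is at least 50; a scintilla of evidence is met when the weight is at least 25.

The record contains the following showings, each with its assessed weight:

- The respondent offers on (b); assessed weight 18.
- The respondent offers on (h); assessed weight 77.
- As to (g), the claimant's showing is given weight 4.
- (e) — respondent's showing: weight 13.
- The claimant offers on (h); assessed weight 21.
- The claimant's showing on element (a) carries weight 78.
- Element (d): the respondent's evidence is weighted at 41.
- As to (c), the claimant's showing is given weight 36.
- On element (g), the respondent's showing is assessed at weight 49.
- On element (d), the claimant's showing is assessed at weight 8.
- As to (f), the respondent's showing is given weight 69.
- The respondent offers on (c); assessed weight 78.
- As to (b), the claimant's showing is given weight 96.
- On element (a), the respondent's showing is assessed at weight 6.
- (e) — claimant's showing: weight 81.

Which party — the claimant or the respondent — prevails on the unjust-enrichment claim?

claimant

At Stage 1 the claimant must meet a more-likely-than-not showing (weight is at least 50): on (a) the weight is 78 less the opposing 6 gives net 72, which does reach 50, so (a) meets the standard; on (b) the weight is 96 less the opposing 18 gives net 78, which does reach 50, so (b) meets the standard.
  Stage 1 carried; the burden shifts to the respondent.
At Stage 2 the respondent must meet a scintilla of evidence (weight is at least 25): on (c) the weight is 78 less the opposing 36 gives net 42, which does reach 25, so (c) meets the standard; on (d) the weight is 41 less the opposing 8 gives net 33, which does reach 25, so (d) meets the standard.
  The respondent carries Stage 2; the claimant now bears the burden.
At Stage 3 the claimant must meet a more-likely-than-not showing (weight is at least 50): on (e) the weight is 81 less the opposing 13 gives net 68, ≥ 50, so (e) meets the standard.
  Stage 3 is satisfied; the onus moves to the respondent.
At Stage 4 the respondent must meet a more-likely-than-not showing (weight is at least 50): on (f) the weight is 69, which does reach 50, so (f) meets the standard; on (g) the weight is 49 less the opposing 4 gives net 45, < 50, so (g) does not meet the standard.
  The respondent does not carry Stage 4.
The claimant prevails.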